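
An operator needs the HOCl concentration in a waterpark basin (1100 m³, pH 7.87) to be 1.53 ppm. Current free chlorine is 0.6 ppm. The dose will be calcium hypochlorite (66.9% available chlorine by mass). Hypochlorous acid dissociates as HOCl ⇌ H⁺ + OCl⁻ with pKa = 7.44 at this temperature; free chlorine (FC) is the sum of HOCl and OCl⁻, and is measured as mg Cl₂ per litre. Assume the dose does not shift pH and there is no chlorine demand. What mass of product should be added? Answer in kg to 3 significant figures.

Volume: 1100 m³ = 1,100,000 L.
[OCl⁻]/[HOCl] = 10^(pH − pKa) = 10^(7.87 − 7.44) = 2.692; fraction as HOCl = 1/(1 + 2.692) = 0.2709.
Free chlorine required for 1.53 ppm HOCl: 1.53 / 0.2709 = 5.648 ppm.
FC to add: 5.648 − 0.6 = 5.048 mg/L as Cl₂.
Cl₂ equivalent: 5.048 mg/L × 1,100,000 L = 5553 g.
Product at 66.9% available Cl: 5553 / 0.669 = 8300 g.

8.30 kg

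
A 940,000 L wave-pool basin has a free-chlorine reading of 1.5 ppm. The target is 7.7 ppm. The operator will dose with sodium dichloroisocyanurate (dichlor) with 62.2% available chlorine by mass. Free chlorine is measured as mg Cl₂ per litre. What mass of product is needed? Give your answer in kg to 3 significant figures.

9.37 kg

Chlorine deficit: 7.7 − 1.5 = 6.2 ppm = 6.2 mg/L as Cl₂.
Cl₂ equivalent needed: 6.2 mg/L × 940,000 L = 5,828,000 mg = 5828 g.
Product at 62.2% available chlorine: 5828 / 0.622 = 9370 g.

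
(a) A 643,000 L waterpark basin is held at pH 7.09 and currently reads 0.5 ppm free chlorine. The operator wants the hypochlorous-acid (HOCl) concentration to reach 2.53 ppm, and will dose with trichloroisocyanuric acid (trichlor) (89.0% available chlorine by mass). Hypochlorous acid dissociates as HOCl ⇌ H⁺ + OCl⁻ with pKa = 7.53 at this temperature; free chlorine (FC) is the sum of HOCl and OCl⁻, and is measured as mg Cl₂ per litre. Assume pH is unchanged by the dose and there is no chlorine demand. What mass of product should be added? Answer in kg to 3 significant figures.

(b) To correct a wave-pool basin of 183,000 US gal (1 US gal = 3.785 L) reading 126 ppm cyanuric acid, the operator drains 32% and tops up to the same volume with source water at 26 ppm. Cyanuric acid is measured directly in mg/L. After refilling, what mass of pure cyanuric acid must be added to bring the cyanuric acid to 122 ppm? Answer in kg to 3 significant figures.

(a) [OCl⁻]/[HOCl] = 10^(pH − pKa) = 10^(7.09 − 7.53) = 0.3631; fraction as HOCl = 1/(1 + 0.3631) = 0.7336.
(a) Free chlorine required for 2.53 ppm HOCl: 2.53 / 0.7336 = 3.449 ppm.
(a) FC to add: 3.449 − 0.5 = 2.949 mg/L as Cl₂.
(a) Cl₂ equivalent: 2.949 mg/L × 643,000 L = 1896 g.
(a) Product at 89.0% available Cl: 1896 / 0.89 = 2130 g.

(b) Volume: 183,000 US gal × 3.785 L/gal = 692,655 L.
(b) After draining 32% and refilling: 126 × 0.68 + 26 × 0.32 = 94 ppm.
(b) Deficit to target: 122 − 94 = 28 mg/L.
(b) Mass: 28 mg/L × 692,655 L = 19,390 g cyanuric acid.

(a) 2.13 kg; (b) 19.4 kg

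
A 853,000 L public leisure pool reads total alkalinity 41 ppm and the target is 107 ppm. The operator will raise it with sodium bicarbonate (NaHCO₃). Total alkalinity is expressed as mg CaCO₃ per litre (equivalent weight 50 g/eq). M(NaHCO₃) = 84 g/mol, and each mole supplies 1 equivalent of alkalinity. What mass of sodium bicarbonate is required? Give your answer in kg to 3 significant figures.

94.6 kg

Alkalinity to add: (107 − 41) = 66 mg/L as CaCO₃ × 853,000 L = 56,300 g as CaCO₃.
Equivalents: 56,300 g ÷ 50 g/eq = 1126 eq.
NaHCO₃ supplies 1 eq per mole → 1126 mol.
Mass: 1126 mol × 84 g/mol = 94,580 g.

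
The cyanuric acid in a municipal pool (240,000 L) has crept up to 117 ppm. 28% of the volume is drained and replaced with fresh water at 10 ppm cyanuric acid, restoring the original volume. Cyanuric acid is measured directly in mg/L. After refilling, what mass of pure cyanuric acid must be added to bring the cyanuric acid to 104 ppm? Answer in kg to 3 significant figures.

After draining 28% and refilling: 117 × 0.72 + 10 × 0.28 = 87.04 ppm.
Deficit to target: 104 − 87.04 = 16.96 mg/L.
Mass: 16.96 mg/L × 240,000 L = 4070 g cyanuric acid.

4.07 kg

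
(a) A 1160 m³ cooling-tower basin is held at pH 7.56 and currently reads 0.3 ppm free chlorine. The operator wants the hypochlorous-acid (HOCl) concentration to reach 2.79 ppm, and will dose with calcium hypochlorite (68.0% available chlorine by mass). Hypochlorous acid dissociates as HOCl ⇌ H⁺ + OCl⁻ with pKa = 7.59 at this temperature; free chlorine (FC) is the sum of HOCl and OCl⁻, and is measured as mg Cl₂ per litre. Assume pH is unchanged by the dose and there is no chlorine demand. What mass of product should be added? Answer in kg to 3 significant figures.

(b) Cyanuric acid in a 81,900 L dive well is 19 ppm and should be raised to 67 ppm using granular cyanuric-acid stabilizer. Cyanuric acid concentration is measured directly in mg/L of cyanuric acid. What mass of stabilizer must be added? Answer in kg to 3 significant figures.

(a) Volume: 1160 m³ = 1,160,000 L.
(a) [OCl⁻]/[HOCl] = 10^(pH − pKa) = 10^(7.56 − 7.59) = 0.9333; fraction as HOCl = 1/(1 + 0.9333) = 0.5173.
(a) Free chlorine required for 2.79 ppm HOCl: 2.79 / 0.5173 = 5.394 ppm.
(a) FC to add: 5.394 − 0.3 = 5.094 mg/L as Cl₂.
(a) Cl₂ equivalent: 5.094 mg/L × 1,160,000 L = 5909 g.
(a) Product at 68.0% available Cl: 5909 / 0.68 = 8689 g.

(b) CYA to add: (67 − 19) = 48 mg/L × 81,900 L = 3931 g cyanuric acid.

(a) 8.69 kg; (b) 3.93 kg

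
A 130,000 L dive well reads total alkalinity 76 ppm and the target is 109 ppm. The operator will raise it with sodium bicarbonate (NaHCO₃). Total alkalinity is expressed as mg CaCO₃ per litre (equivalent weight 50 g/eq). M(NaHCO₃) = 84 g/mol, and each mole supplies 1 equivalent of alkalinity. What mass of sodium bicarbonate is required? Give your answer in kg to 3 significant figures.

Alkalinity to add: (109 − 76) = 33 mg/L as CaCO₃ × 130,000 L = 4290 g as CaCO₃.
Equivalents: 4290 g ÷ 50 g/eq = 85.8 eq.
NaHCO₃ supplies 1 eq per mole → 85.8 mol.
Mass: 85.8 mol × 84 g/mol = 7207 g.

7.21 kg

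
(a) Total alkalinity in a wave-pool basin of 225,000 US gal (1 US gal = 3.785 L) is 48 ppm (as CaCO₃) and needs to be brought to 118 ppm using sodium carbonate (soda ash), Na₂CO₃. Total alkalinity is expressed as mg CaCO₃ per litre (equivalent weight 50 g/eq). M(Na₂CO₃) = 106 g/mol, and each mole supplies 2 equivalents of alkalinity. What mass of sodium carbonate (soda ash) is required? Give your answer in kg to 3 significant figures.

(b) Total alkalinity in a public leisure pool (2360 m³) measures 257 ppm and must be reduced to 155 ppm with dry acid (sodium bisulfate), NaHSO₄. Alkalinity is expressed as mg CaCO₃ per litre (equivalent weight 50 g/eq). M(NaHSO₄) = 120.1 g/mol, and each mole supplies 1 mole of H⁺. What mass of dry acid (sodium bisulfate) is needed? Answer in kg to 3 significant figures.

(a) Volume: 225,000 US gal × 3.785 L/gal = 851,625 L.
(a) Alkalinity to add: (118 − 48) = 70 mg/L as CaCO₃ × 851,625 L = 59,610 g as CaCO₃.
(a) Equivalents: 59,610 g ÷ 50 g/eq = 1192 eq.
(a) Each mole of Na₂CO₃ supplies 2 eq, so 1192 / 2 = 596.1 mol.
(a) Mass: 596.1 mol × 106 g/mol = 63,190 g.

(b) Volume: 2360 m³ = 2,360,000 L.
(b) Alkalinity to neutralize: (257 − 155) = 102 mg/L as CaCO₃ × 2,360,000 L = 240,700 g as CaCO₃.
(b) Equivalents of H⁺ required: 240,700 ÷ 50 g/eq = 4814 eq = 4814 mol NaHSO₄.
(b) Mass of NaHSO₄: 4814 × 120.1 = 578,200 g.

(a) 63.2 kg; (b) 578 kg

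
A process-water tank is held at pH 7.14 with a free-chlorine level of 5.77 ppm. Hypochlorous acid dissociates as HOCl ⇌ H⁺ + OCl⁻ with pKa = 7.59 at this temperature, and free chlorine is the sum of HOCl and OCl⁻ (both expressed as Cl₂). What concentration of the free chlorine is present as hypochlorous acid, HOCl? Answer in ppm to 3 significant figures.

4.26 ppm

[OCl⁻]/[HOCl] = 10^(pH − pKa) = 10^(7.14 − 7.59) = 10^-0.45 = 0.3548.
Fraction as HOCl = 1 / (1 + 0.3548) = 0.7381.
HOCl = 0.7381 × 5.77 ppm = 4.259 ppm.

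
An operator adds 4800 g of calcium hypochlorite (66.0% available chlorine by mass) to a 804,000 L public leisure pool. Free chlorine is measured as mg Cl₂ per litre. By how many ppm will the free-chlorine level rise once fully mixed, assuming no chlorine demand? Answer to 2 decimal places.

3.94 ppm

Available chlorine delivered: 4800 g × 0.66 = 3168 g as Cl₂.
Concentration rise: 3168 g / 804,000 L = 3.94 mg/L = 3.94 ppm.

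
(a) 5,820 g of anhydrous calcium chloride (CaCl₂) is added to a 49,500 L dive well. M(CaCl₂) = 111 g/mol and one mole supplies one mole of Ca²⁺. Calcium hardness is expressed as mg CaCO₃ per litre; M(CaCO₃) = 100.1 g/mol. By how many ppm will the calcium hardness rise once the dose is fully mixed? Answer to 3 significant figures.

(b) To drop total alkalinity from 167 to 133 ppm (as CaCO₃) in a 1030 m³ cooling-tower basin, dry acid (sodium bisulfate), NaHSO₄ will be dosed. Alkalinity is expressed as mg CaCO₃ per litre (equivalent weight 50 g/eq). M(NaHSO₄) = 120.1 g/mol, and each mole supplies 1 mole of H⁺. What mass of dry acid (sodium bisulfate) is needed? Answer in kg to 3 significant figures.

(a) Moles of Ca²⁺: 5,820 g ÷ 111 g/mol = 52.43 mol.
(a) As CaCO₃: 52.43 mol × 100.1 g/mol = 5248 g.
(a) Rise: 5248 g / 49,500 L × 1000 = 106 mg/L.

(b) Volume: 1030 m³ = 1,030,000 L.
(b) Alkalinity to neutralize: (167 − 133) = 34 mg/L as CaCO₃ × 1,030,000 L = 35,020 g as CaCO₃.
(b) Equivalents of H⁺ required: 35,020 ÷ 50 g/eq = 700.4 eq = 700.4 mol NaHSO₄.
(b) Mass of NaHSO₄: 700.4 × 120.1 = 84,120 g.

(a) 106 ppm; (b) 84.1 kg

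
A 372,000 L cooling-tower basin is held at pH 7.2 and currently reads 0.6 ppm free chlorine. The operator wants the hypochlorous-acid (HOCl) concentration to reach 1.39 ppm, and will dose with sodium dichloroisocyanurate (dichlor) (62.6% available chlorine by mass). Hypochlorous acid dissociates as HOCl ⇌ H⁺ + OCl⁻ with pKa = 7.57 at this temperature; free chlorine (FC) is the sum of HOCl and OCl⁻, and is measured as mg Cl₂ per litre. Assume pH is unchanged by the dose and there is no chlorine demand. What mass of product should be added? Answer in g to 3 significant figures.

[OCl⁻]/[HOCl] = 10^(pH − pKa) = 10^(7.2 − 7.57) = 0.4266; fraction as HOCl = 1/(1 + 0.4266) = 0.701.
Free chlorine required for 1.39 ppm HOCl: 1.39 / 0.701 = 1.983 ppm.
FC to add: 1.983 − 0.6 = 1.383 mg/L as Cl₂.
Cl₂ equivalent: 1.383 mg/L × 372,000 L = 514.5 g.
Product at 62.6% available Cl: 514.5 / 0.626 = 821.8 g.

822 g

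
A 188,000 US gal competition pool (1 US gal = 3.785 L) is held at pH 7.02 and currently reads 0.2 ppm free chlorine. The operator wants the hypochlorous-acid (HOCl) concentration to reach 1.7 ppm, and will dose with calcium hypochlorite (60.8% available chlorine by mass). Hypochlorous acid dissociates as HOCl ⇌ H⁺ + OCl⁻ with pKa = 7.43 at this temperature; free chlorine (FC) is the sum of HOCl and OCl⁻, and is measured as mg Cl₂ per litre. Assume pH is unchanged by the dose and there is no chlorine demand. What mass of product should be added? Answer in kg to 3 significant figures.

2.53 kg

Volume: 188,000 US gal × 3.785 L/gal = 711,580 L.
[OCl⁻]/[HOCl] = 10^(pH − pKa) = 10^(7.02 − 7.43) = 0.389; fraction as HOCl = 1/(1 + 0.389) = 0.7199.
Free chlorine required for 1.7 ppm HOCl: 1.7 / 0.7199 = 2.361 ppm.
FC to add: 2.361 − 0.2 = 2.161 mg/L as Cl₂.
Cl₂ equivalent: 2.161 mg/L × 711,580 L = 1538 g.
Product at 60.8% available Cl: 1538 / 0.608 = 2530 g.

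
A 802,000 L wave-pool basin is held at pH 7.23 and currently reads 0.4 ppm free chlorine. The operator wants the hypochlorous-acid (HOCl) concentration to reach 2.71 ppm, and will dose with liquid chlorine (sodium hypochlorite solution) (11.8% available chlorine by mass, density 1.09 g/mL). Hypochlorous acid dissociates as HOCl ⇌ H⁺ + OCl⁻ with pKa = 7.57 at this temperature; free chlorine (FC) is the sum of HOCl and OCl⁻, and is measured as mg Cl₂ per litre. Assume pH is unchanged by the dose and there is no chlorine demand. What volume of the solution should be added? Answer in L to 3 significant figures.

22.1 L

[OCl⁻]/[HOCl] = 10^(pH − pKa) = 10^(7.23 − 7.57) = 0.4571; fraction as HOCl = 1/(1 + 0.4571) = 0.6863.
Free chlorine required for 2.71 ppm HOCl: 2.71 / 0.6863 = 3.949 ppm.
FC to add: 3.949 − 0.4 = 3.549 mg/L as Cl₂.
Cl₂ equivalent: 3.549 mg/L × 802,000 L = 2846 g.
Product at 11.8% available Cl: 2846 / 0.118 = 24,120 g.
Volume: 24,120 g ÷ 1.09 g/mL = 22,130 mL.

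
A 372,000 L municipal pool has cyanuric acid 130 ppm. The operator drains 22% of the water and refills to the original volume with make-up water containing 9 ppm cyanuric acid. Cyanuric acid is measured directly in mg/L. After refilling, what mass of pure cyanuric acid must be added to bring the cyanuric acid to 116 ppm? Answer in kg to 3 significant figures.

4.69 kg

After draining 22% and refilling: 130 × 0.78 + 9 × 0.22 = 103.38 ppm.
Deficit to target: 116 − 103.38 = 12.62 mg/L.
Mass: 12.62 mg/L × 372,000 L = 4695 g cyanuric acid.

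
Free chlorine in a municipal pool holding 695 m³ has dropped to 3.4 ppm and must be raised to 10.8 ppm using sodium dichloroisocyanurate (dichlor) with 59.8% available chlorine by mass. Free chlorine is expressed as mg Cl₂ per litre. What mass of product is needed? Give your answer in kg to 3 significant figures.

8.60 kg

Volume: 695 m³ = 695,000 L.
Chlorine deficit: 10.8 − 3.4 = 7.4 ppm = 7.4 mg/L as Cl₂.
Cl₂ equivalent needed: 7.4 mg/L × 695,000 L = 5,143,000 mg = 5143 g.
Product at 59.8% available chlorine: 5143 / 0.598 = 8600 g.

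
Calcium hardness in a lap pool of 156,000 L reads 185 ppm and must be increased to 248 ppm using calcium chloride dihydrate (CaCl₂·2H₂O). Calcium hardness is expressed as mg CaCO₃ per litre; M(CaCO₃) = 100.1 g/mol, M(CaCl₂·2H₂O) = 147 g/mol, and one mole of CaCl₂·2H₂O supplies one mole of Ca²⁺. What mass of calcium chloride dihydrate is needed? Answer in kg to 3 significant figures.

14.4 kg

Hardness to add: (248 − 185) = 63 mg/L as CaCO₃ × 156,000 L = 9828 g as CaCO₃.
Moles of Ca²⁺ (1 mol Ca²⁺ ≡ 1 mol CaCO₃): 9828 / 100.1 g/mol = 98.18 mol.
Mass of CaCl₂·2H₂O: 98.18 × 147 = 14,430 g.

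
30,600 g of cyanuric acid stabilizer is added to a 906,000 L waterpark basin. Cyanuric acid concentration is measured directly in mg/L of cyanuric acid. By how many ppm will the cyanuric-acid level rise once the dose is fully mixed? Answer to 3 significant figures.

33.8 ppm

Rise: 30,600 g / 906,000 L × 1000 = 33.77 mg/L.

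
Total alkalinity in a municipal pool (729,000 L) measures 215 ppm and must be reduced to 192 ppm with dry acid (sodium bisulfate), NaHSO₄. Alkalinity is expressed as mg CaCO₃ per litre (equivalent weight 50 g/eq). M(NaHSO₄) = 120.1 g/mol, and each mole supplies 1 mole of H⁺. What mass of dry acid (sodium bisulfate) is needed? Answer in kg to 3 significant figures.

Alkalinity to neutralize: (215 − 192) = 23 mg/L as CaCO₃ × 729,000 L = 16,770 g as CaCO₃.
Equivalents of H⁺ required: 16,770 ÷ 50 g/eq = 335.3 eq = 335.3 mol NaHSO₄.
Mass of NaHSO₄: 335.3 × 120.1 = 40,270 g.

40.3 kg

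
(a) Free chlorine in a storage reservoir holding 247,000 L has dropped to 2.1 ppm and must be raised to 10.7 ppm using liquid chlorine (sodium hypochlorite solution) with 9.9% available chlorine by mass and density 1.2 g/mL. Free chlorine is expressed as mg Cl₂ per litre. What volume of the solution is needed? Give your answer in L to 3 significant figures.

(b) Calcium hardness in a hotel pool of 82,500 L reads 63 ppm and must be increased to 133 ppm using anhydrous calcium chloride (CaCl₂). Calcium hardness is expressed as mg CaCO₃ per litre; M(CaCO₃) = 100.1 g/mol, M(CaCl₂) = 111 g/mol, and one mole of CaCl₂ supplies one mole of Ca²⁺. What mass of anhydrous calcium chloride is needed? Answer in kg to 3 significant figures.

(a) Chlorine deficit: 10.7 − 2.1 = 8.6 ppm = 8.6 mg/L as Cl₂.
(a) Cl₂ equivalent needed: 8.6 mg/L × 247,000 L = 2,124,000 mg = 2124 g.
(a) Product at 9.9% available chlorine: 2124 / 0.099 = 21,460 g.
(a) Volume at density 1.2 g/mL: 21,460 g ÷ 1.2 g/mL = 17,880 mL.

(b) Hardness to add: (133 − 63) = 70 mg/L as CaCO₃ × 82,500 L = 5775 g as CaCO₃.
(b) Moles of Ca²⁺ (1 mol Ca²⁺ ≡ 1 mol CaCO₃): 5775 / 100.1 g/mol = 57.69 mol.
(b) Mass of CaCl₂: 57.69 × 111 = 6404 g.

(a) 17.9 L; (b) 6.40 kg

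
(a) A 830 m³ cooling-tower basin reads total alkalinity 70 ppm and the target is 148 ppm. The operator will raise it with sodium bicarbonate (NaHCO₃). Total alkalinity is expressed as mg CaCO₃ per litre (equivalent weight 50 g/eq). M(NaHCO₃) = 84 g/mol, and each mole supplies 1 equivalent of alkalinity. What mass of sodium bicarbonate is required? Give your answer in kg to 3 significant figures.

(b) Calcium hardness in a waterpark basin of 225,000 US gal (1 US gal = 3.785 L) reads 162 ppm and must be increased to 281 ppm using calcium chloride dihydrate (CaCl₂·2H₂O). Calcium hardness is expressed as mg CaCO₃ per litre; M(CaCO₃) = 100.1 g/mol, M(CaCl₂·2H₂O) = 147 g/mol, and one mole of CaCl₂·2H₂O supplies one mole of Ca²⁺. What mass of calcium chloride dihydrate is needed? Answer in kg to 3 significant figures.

(a) Volume: 830 m³ = 830,000 L.
(a) Alkalinity to add: (148 − 70) = 78 mg/L as CaCO₃ × 830,000 L = 64,740 g as CaCO₃.
(a) Equivalents: 64,740 g ÷ 50 g/eq = 1295 eq.
(a) NaHCO₃ supplies 1 eq per mole → 1295 mol.
(a) Mass: 1295 mol × 84 g/mol = 108,800 g.

(b) Volume: 225,000 US gal × 3.785 L/gal = 851,625 L.
(b) Hardness to add: (281 − 162) = 119 mg/L as CaCO₃ × 851,625 L = 101,300 g as CaCO₃.
(b) Moles of Ca²⁺ (1 mol Ca²⁺ ≡ 1 mol CaCO₃): 101,300 / 100.1 g/mol = 1012 mol.
(b) Mass of CaCl₂·2H₂O: 1012 × 147 = 148,800 g.

(a) 109 kg; (b) 149 kg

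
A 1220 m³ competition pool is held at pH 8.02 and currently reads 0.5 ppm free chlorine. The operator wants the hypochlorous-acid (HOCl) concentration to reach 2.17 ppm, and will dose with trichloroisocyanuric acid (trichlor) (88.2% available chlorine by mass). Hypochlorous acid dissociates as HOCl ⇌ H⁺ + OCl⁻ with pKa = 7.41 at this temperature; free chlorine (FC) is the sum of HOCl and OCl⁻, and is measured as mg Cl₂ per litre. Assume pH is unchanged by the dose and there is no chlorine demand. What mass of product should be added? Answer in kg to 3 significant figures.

14.5 kg

Volume: 1220 m³ = 1,220,000 L.
[OCl⁻]/[HOCl] = 10^(pH − pKa) = 10^(8.02 − 7.41) = 4.074; fraction as HOCl = 1/(1 + 4.074) = 0.1971.
Free chlorine required for 2.17 ppm HOCl: 2.17 / 0.1971 = 11.01 ppm.
FC to add: 11.01 − 0.5 = 10.51 mg/L as Cl₂.
Cl₂ equivalent: 10.51 mg/L × 1,220,000 L = 12,820 g.
Product at 88.2% available Cl: 12,820 / 0.882 = 14,540 g.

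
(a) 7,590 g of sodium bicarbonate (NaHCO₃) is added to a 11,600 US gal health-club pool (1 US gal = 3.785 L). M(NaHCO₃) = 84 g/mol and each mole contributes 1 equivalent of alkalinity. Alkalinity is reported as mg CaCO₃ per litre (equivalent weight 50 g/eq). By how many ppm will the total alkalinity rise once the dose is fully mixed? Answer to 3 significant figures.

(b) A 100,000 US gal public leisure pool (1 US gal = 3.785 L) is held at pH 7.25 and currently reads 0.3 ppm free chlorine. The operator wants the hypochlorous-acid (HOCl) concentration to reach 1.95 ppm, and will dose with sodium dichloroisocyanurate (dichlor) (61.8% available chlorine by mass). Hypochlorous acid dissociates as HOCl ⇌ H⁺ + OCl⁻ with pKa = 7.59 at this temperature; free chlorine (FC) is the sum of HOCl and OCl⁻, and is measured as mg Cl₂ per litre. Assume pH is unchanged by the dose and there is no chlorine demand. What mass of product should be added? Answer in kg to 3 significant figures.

(a) 103 ppm; (b) 1.56 kg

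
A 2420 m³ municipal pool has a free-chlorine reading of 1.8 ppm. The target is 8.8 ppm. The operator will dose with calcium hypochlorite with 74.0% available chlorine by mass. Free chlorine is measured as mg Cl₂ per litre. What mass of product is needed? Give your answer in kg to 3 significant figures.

22.9 kg

Volume: 2420 m³ = 2,420,000 L.
Chlorine deficit: 8.8 − 1.8 = 7 ppm = 7 mg/L as Cl₂.
Cl₂ equivalent needed: 7 mg/L × 2,420,000 L = 16,940,000 mg = 16,940 g.
Product at 74.0% available chlorine: 16,940 / 0.74 = 22,890 g.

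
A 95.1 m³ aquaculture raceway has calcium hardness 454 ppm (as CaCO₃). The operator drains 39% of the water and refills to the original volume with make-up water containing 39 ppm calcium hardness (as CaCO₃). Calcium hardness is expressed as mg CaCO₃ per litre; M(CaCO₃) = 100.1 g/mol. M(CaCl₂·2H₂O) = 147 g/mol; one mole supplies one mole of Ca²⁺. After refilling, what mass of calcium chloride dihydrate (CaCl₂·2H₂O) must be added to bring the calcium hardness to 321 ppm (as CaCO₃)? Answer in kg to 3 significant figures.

Volume: 95.1 m³ = 95,100 L.
After draining 39% and refilling: 454 × 0.61 + 39 × 0.39 = 292.15 ppm.
Deficit to target: 321 − 292.15 = 28.85 mg/L.
As CaCO₃: 28.85 mg/L × 95,100 L = 2744 g; ÷ 100.1 = 27.41 mol Ca²⁺.
Mass: 27.41 × 147 = 4029 g.

4.03 kg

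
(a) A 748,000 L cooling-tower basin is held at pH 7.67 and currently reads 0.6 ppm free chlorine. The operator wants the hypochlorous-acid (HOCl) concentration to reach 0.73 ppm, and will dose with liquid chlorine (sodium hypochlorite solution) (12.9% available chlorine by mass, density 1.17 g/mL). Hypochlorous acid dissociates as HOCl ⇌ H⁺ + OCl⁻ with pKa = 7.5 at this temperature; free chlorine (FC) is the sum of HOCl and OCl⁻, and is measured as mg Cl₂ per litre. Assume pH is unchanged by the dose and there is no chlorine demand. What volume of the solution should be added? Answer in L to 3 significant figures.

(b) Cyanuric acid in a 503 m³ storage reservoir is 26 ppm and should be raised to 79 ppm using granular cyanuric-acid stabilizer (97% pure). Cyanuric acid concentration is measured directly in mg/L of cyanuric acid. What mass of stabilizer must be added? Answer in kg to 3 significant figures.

(a) 6.00 L; (b) 27.5 kg

(a) [OCl⁻]/[HOCl] = 10^(pH − pKa) = 10^(7.67 − 7.5) = 1.479; fraction as HOCl = 1/(1 + 1.479) = 0.4034.
(a) Free chlorine required for 0.73 ppm HOCl: 0.73 / 0.4034 = 1.81 ppm.
(a) FC to add: 1.81 − 0.6 = 1.21 mg/L as Cl₂.
(a) Cl₂ equivalent: 1.21 mg/L × 748,000 L = 904.9 g.
(a) Product at 12.9% available Cl: 904.9 / 0.129 = 7015 g.
(a) Volume: 7015 g ÷ 1.17 g/mL = 5995 mL.

(b) Volume: 503 m³ = 503,000 L.
(b) CYA to add: (79 − 26) = 53 mg/L × 503,000 L = 26,660 g cyanuric acid.
(b) At 97% purity: 26,660 / 0.97 = 27,480 g product.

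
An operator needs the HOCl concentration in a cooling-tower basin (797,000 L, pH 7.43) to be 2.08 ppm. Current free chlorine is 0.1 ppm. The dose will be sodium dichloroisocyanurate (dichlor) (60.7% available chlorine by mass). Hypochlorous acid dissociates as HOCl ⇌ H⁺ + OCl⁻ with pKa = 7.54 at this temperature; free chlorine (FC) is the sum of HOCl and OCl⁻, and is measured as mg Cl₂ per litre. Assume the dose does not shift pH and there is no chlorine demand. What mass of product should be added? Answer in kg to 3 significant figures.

[OCl⁻]/[HOCl] = 10^(pH − pKa) = 10^(7.43 − 7.54) = 0.7762; fraction as HOCl = 1/(1 + 0.7762) = 0.563.
Free chlorine required for 2.08 ppm HOCl: 2.08 / 0.563 = 3.695 ppm.
FC to add: 3.695 − 0.1 = 3.595 mg/L as Cl₂.
Cl₂ equivalent: 3.595 mg/L × 797,000 L = 2865 g.
Product at 60.7% available Cl: 2865 / 0.607 = 4720 g.

4.72 kg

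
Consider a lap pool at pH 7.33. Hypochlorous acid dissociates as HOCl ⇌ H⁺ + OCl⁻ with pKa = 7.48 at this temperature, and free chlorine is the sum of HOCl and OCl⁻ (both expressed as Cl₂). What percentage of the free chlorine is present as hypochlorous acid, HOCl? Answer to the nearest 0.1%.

[OCl⁻]/[HOCl] = 10^(pH − pKa) = 10^(7.33 − 7.48) = 10^-0.15 = 0.7079.
Fraction as HOCl = 1 / (1 + 0.7079) = 0.5855.

58.5%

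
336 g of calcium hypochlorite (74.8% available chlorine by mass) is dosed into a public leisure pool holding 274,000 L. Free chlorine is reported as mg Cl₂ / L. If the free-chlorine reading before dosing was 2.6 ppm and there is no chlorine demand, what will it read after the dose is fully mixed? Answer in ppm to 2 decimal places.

3.52 ppm

Available chlorine delivered: 336 g × 0.748 = 251.3 g as Cl₂.
Concentration rise: 251.3 g / 274,000 L = 0.9173 mg/L = 0.92 ppm.
Final FC: 2.6 + 0.92 = 3.52 ppm.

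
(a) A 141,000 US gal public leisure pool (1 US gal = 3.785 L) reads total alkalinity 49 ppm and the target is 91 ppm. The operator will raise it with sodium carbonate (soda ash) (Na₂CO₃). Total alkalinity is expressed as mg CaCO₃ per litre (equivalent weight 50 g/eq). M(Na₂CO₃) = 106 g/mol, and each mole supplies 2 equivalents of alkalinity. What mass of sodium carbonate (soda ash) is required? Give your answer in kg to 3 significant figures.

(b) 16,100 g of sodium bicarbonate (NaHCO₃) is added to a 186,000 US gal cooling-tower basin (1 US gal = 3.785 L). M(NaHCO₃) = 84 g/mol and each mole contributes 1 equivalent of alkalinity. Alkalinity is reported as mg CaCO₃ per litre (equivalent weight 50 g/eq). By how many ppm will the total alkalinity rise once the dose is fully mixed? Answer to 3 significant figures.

(a) 23.8 kg; (b) 13.6 ppm

(a) Volume: 141,000 US gal × 3.785 L/gal = 533,685 L.
(a) Alkalinity to add: (91 − 49) = 42 mg/L as CaCO₃ × 533,685 L = 22,410 g as CaCO₃.
(a) Equivalents: 22,410 g ÷ 50 g/eq = 448.3 eq.
(a) Each mole of Na₂CO₃ supplies 2 eq, so 448.3 / 2 = 224.1 mol.
(a) Mass: 224.1 mol × 106 g/mol = 23,760 g.

(b) Volume: 186,000 US gal × 3.785 L/gal = 704,010 L.
(b) Moles of NaHCO₃: 16,100 g ÷ 84 g/mol = 191.7 mol → 191.7 eq of alkalinity.
(b) As CaCO₃: 191.7 eq × 50 g/eq = 9583 g.
(b) Rise: 9583 g / 704,010 L × 1000 = 13.61 mg/L.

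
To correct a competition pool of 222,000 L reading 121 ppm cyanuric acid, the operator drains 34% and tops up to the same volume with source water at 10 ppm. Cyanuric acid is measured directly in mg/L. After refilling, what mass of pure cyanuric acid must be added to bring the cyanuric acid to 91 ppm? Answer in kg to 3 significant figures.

1.72 kg

After draining 34% and refilling: 121 × 0.66 + 10 × 0.34 = 83.26 ppm.
Deficit to target: 91 − 83.26 = 7.74 mg/L.
Mass: 7.74 mg/L × 222,000 L = 1718 g cyanuric acid.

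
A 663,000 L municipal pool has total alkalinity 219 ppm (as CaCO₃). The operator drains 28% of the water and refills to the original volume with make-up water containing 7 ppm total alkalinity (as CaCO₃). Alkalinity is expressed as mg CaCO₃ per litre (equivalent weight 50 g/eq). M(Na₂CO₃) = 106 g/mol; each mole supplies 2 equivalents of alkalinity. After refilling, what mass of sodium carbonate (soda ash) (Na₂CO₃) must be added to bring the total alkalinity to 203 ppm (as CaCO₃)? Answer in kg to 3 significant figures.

After draining 28% and refilling: 219 × 0.72 + 7 × 0.28 = 159.64 ppm.
Deficit to target: 203 − 159.64 = 43.36 mg/L.
As CaCO₃: 43.36 mg/L × 663,000 L = 28,750 g; ÷ 50 g/eq ÷ 2 = 287.5 mol Na₂CO₃.
Mass: 287.5 × 106 = 30,470 g.

30.5 kg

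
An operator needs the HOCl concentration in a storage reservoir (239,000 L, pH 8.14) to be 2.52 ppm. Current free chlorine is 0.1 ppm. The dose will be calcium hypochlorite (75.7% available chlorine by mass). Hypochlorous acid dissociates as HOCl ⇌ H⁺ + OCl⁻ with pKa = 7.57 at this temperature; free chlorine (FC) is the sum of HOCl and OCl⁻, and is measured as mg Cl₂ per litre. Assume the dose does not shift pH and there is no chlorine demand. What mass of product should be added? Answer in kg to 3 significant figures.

3.72 kg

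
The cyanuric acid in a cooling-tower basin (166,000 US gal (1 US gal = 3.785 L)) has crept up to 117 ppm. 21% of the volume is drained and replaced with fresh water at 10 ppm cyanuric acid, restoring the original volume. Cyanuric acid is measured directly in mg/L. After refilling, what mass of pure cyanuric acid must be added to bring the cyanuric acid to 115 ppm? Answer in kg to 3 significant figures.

12.9 kg

Volume: 166,000 US gal × 3.785 L/gal = 628,310 L.
After draining 21% and refilling: 117 × 0.79 + 10 × 0.21 = 94.53 ppm.
Deficit to target: 115 − 94.53 = 20.47 mg/L.
Mass: 20.47 mg/L × 628,310 L = 12,860 g cyanuric acid.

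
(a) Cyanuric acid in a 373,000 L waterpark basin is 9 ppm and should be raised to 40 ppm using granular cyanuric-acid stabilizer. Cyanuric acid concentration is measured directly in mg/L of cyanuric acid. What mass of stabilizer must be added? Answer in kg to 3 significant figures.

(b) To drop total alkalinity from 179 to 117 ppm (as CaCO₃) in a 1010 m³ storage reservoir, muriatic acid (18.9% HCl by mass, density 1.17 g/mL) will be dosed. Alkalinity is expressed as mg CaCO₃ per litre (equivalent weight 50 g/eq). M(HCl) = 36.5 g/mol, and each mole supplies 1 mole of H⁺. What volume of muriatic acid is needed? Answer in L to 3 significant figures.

(a) 11.6 kg; (b) 207 L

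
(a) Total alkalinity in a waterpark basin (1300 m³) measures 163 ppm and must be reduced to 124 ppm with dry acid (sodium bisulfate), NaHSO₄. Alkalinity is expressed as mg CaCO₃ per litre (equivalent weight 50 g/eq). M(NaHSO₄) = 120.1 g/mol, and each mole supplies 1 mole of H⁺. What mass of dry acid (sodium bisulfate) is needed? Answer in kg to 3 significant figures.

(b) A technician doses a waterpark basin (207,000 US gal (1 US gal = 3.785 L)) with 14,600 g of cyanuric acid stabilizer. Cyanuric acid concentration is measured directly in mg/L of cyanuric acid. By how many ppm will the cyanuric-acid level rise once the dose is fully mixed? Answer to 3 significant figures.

(a) 122 kg; (b) 18.6 ppm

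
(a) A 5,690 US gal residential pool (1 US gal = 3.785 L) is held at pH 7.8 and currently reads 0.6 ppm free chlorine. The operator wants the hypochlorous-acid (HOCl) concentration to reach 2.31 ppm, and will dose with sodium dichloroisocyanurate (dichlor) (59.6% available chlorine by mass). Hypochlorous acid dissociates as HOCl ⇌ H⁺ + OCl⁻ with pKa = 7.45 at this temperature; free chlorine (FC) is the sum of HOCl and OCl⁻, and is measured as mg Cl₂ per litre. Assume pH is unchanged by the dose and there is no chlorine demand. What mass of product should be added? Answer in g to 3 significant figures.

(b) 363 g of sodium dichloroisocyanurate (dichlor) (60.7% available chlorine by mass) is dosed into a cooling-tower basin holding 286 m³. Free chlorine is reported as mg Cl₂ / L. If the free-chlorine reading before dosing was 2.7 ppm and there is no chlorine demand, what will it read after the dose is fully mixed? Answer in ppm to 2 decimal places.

(a) Volume: 5,690 US gal × 3.785 L/gal = 21,537 L.
(a) [OCl⁻]/[HOCl] = 10^(pH − pKa) = 10^(7.8 − 7.45) = 2.239; fraction as HOCl = 1/(1 + 2.239) = 0.3088.
(a) Free chlorine required for 2.31 ppm HOCl: 2.31 / 0.3088 = 7.481 ppm.
(a) FC to add: 7.481 − 0.6 = 6.881 mg/L as Cl₂.
(a) Cl₂ equivalent: 6.881 mg/L × 21,537 L = 148.2 g.
(a) Product at 59.6% available Cl: 148.2 / 0.596 = 248.7 g.

(b) Volume: 286 m³ = 286,000 L.
(b) Available chlorine delivered: 363 g × 0.607 = 220.3 g as Cl₂.
(b) Concentration rise: 220.3 g / 286,000 L = 0.7704 mg/L = 0.77 ppm.
(b) Final FC: 2.7 + 0.77 = 3.47 ppm.

(a) 249 g; (b) 3.47 ppm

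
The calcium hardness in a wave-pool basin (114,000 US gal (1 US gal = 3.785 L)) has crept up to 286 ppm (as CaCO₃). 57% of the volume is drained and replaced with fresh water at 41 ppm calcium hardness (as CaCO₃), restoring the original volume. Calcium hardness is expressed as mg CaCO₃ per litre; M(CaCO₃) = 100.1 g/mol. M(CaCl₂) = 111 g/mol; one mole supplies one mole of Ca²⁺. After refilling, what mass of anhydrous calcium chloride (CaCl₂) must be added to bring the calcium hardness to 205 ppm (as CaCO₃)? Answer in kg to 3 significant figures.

Volume: 114,000 US gal × 3.785 L/gal = 431,490 L.
After draining 57% and refilling: 286 × 0.43 + 41 × 0.57 = 146.35 ppm.
Deficit to target: 205 − 146.35 = 58.65 mg/L.
As CaCO₃: 58.65 mg/L × 431,490 L = 25,310 g; ÷ 100.1 = 252.8 mol Ca²⁺.
Mass: 252.8 × 111 = 28,060 g.

28.1 kg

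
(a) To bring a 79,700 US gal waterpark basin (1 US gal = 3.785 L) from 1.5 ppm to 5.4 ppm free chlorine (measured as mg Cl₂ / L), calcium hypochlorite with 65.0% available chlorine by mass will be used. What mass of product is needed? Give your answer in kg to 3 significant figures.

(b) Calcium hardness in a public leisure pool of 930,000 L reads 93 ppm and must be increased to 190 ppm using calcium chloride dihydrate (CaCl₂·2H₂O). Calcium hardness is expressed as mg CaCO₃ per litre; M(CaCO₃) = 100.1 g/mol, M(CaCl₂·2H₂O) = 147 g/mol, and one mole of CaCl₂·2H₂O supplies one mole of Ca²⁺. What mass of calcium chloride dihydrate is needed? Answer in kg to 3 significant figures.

(a) Volume: 79,700 US gal × 3.785 L/gal = 301,664 L.
(a) Chlorine deficit: 5.4 − 1.5 = 3.9 ppm = 3.9 mg/L as Cl₂.
(a) Cl₂ equivalent needed: 3.9 mg/L × 301,664 L = 1,176,000 mg = 1176 g.
(a) Product at 65.0% available chlorine: 1176 / 0.65 = 1810 g.

(b) Hardness to add: (190 − 93) = 97 mg/L as CaCO₃ × 930,000 L = 90,210 g as CaCO₃.
(b) Moles of Ca²⁺ (1 mol Ca²⁺ ≡ 1 mol CaCO₃): 90,210 / 100.1 g/mol = 901.2 mol.
(b) Mass of CaCl₂·2H₂O: 901.2 × 147 = 132,500 g.

(a) 1.81 kg; (b) 132 kg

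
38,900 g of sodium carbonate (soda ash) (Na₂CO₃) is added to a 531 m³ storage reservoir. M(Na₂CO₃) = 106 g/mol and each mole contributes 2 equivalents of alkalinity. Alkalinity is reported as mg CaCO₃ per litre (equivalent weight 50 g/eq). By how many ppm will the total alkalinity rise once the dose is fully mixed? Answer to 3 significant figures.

Volume: 531 m³ = 531,000 L.
Moles of Na₂CO₃: 38,900 g ÷ 106 g/mol = 367 mol → 734 eq of alkalinity.
As CaCO₃: 734 eq × 50 g/eq = 36,700 g.
Rise: 36,700 g / 531,000 L × 1000 = 69.11 mg/L.

69.1 ppm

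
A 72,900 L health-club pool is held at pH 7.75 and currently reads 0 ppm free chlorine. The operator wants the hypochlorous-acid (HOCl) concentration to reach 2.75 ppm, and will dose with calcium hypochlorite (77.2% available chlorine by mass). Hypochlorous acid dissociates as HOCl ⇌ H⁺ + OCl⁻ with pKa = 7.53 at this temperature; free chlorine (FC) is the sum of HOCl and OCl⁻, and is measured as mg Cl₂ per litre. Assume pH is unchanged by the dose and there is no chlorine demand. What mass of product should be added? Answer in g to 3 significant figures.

[OCl⁻]/[HOCl] = 10^(pH − pKa) = 10^(7.75 − 7.53) = 1.66; fraction as HOCl = 1/(1 + 1.66) = 0.376.
Free chlorine required for 2.75 ppm HOCl: 2.75 / 0.376 = 7.314 ppm.
FC to add: 7.314 − 0 = 7.314 mg/L as Cl₂.
Cl₂ equivalent: 7.314 mg/L × 72,900 L = 533.2 g.
Product at 77.2% available Cl: 533.2 / 0.772 = 690.6 g.

691 g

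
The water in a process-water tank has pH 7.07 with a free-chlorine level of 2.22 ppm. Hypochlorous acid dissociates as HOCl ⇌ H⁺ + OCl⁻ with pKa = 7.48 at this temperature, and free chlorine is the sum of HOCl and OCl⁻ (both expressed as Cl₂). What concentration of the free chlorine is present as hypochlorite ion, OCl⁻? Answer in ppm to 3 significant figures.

[OCl⁻]/[HOCl] = 10^(pH − pKa) = 10^(7.07 − 7.48) = 10^-0.41 = 0.389.
Fraction as HOCl = 1 / (1 + 0.389) = 0.7199.
OCl⁻ = (1 − 0.7199) × 2.22 ppm = 0.6218 ppm.

0.622 ppm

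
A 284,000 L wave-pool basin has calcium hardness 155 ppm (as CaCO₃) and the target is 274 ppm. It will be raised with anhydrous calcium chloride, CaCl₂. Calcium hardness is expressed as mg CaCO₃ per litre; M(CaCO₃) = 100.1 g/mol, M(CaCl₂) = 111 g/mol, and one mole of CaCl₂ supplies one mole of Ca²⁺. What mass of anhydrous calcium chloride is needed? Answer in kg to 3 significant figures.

Hardness to add: (274 − 155) = 119 mg/L as CaCO₃ × 284,000 L = 33,800 g as CaCO₃.
Moles of Ca²⁺ (1 mol Ca²⁺ ≡ 1 mol CaCO₃): 33,800 / 100.1 g/mol = 337.6 mol.
Mass of CaCl₂: 337.6 × 111 = 37,480 g.

37.5 kg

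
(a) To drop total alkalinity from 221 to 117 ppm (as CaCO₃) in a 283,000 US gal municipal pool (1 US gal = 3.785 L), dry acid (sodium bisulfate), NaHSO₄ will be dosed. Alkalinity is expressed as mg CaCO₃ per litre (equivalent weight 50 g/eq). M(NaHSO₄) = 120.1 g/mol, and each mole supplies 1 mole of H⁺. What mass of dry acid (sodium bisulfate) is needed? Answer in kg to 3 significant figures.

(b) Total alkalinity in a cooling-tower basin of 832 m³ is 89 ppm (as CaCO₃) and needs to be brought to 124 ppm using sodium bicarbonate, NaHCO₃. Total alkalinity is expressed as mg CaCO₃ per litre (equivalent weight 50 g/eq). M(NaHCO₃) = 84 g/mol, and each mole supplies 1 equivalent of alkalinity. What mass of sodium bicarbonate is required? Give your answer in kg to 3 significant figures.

(a) 268 kg; (b) 48.9 kg

(a) Volume: 283,000 US gal × 3.785 L/gal = 1,071,155 L.
(a) Alkalinity to neutralize: (221 − 117) = 104 mg/L as CaCO₃ × 1,071,155 L = 111,400 g as CaCO₃.
(a) Equivalents of H⁺ required: 111,400 ÷ 50 g/eq = 2228 eq = 2228 mol NaHSO₄.
(a) Mass of NaHSO₄: 2228 × 120.1 = 267,600 g.

(b) Volume: 832 m³ = 832,000 L.
(b) Alkalinity to add: (124 − 89) = 35 mg/L as CaCO₃ × 832,000 L = 29,120 g as CaCO₃.
(b) Equivalents: 29,120 g ÷ 50 g/eq = 582.4 eq.
(b) NaHCO₃ supplies 1 eq per mole → 582.4 mol.
(b) Mass: 582.4 mol × 84 g/mol = 48,920 g.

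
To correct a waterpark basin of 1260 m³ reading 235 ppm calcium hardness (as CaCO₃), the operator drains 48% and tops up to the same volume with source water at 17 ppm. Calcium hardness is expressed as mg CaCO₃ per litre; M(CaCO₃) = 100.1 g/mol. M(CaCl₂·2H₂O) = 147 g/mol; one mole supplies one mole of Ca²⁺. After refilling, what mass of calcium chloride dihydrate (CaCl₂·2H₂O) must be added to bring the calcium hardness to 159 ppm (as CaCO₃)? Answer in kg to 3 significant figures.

53.0 kg

Volume: 1260 m³ = 1,260,000 L.
After draining 48% and refilling: 235 × 0.52 + 17 × 0.48 = 130.36 ppm.
Deficit to target: 159 − 130.36 = 28.64 mg/L.
As CaCO₃: 28.64 mg/L × 1,260,000 L = 36,090 g; ÷ 100.1 = 360.5 mol Ca²⁺.
Mass: 360.5 × 147 = 52,990 g.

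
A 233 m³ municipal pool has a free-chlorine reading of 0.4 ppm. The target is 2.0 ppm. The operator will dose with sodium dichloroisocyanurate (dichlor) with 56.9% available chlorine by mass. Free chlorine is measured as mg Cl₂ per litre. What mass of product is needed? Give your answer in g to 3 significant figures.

Volume: 233 m³ = 233,000 L.
Chlorine deficit: 2.0 − 0.4 = 1.6 ppm = 1.6 mg/L as Cl₂.
Cl₂ equivalent needed: 1.6 mg/L × 233,000 L = 372,800 mg = 372.8 g.
Product at 56.9% available chlorine: 372.8 / 0.569 = 655.2 g.

655 g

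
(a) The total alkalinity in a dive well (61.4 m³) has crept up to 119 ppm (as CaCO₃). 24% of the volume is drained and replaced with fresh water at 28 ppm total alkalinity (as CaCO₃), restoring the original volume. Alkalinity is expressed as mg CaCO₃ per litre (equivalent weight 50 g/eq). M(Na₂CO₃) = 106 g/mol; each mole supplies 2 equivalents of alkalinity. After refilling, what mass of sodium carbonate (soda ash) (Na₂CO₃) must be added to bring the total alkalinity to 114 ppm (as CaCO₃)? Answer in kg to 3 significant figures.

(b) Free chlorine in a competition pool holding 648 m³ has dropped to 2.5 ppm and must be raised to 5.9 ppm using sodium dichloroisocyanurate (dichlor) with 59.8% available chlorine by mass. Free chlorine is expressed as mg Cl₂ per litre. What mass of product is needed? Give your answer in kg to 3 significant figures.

(a) 1.10 kg; (b) 3.68 kg

(a) Volume: 61.4 m³ = 61,400 L.
(a) After draining 24% and refilling: 119 × 0.76 + 28 × 0.24 = 97.16 ppm.
(a) Deficit to target: 114 − 97.16 = 16.84 mg/L.
(a) As CaCO₃: 16.84 mg/L × 61,400 L = 1034 g; ÷ 50 g/eq ÷ 2 = 10.34 mol Na₂CO₃.
(a) Mass: 10.34 × 106 = 1096 g.

(b) Volume: 648 m³ = 648,000 L.
(b) Chlorine deficit: 5.9 − 2.5 = 3.4 ppm = 3.4 mg/L as Cl₂.
(b) Cl₂ equivalent needed: 3.4 mg/L × 648,000 L = 2,203,000 mg = 2203 g.
(b) Product at 59.8% available chlorine: 2203 / 0.598 = 3684 g.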